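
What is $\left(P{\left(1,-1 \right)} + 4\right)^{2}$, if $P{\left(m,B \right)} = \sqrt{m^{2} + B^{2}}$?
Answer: $\left(4 + \sqrt{2}\right)^{2} \approx 29.314$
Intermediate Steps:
$P{\left(m,B \right)} = \sqrt{B^{2} + m^{2}}$
$\left(P{\left(1,-1 \right)} + 4\right)^{2} = \left(\sqrt{\left(-1\right)^{2} + 1^{2}} + 4\right)^{2} = \left(\sqrt{1 + 1} + 4\right)^{2} = \left(\sqrt{2} + 4\right)^{2} = \left(4 + \sqrt{2}\right)^{2}$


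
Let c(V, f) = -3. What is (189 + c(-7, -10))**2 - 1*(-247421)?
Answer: 282017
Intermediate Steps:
(189 + c(-7, -10))**2 - 1*(-247421) = (189 - 3)**2 - 1*(-247421) = 186**2 + 247421 = 34596 + 247421 = 282017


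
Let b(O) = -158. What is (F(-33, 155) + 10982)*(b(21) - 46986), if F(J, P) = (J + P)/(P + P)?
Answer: -80251864024/155 ≈ -5.1775e+8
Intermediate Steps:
F(J, P) = (J + P)/(2*P) (F(J, P) = (J + P)/((2*P)) = (J + P)*(1/(2*P)) = (J + P)/(2*P))
(F(-33, 155) + 10982)*(b(21) - 46986) = ((½)*(-33 + 155)/155 + 10982)*(-158 - 46986) = ((½)*(1/155)*122 + 10982)*(-47144) = (61/155 + 10982)*(-47144) = (1702271/155)*(-47144) = -80251864024/155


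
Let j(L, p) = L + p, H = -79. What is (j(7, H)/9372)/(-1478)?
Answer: 3/577159 ≈ 5.1979e-6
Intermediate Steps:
(j(7, H)/9372)/(-1478) = ((7 - 79)/9372)/(-1478) = -72*1/9372*(-1/1478) = -6/781*(-1/1478) = 3/577159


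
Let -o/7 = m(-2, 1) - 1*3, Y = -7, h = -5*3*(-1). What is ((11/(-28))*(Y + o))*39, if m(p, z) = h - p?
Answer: 6435/4 ≈ 1608.8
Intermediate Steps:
h = 15 (h = -15*(-1) = 15)
m(p, z) = 15 - p
o = -98 (o = -7*((15 - 1*(-2)) - 1*3) = -7*((15 + 2) - 3) = -7*(17 - 3) = -7*14 = -98)
((11/(-28))*(Y + o))*39 = ((11/(-28))*(-7 - 98))*39 = ((11*(-1/28))*(-105))*39 = -11/28*(-105)*39 = (165/4)*39 = 6435/4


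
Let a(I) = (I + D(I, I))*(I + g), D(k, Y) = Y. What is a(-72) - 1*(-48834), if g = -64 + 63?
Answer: 59346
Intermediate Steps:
g = -1
a(I) = 2*I*(-1 + I) (a(I) = (I + I)*(I - 1) = (2*I)*(-1 + I) = 2*I*(-1 + I))
a(-72) - 1*(-48834) = 2*(-72)*(-1 - 72) - 1*(-48834) = 2*(-72)*(-73) + 48834 = 10512 + 48834 = 59346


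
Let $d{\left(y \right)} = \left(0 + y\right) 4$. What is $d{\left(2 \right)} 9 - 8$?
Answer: $64$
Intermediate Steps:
$d{\left(y \right)} = 4 y$ ($d{\left(y \right)} = y 4 = 4 y$)
$d{\left(2 \right)} 9 - 8 = 4 \cdot 2 \cdot 9 - 8 = 8 \cdot 9 - 8 = 72 - 8 = 64$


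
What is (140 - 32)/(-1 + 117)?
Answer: 27/29 ≈ 0.93103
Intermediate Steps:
(140 - 32)/(-1 + 117) = 108/116 = (1/116)*108 = 27/29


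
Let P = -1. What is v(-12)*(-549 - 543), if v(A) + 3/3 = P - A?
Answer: -10920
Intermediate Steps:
v(A) = -2 - A (v(A) = -1 + (-1 - A) = -2 - A)
v(-12)*(-549 - 543) = (-2 - 1*(-12))*(-549 - 543) = (-2 + 12)*(-1092) = 10*(-1092) = -10920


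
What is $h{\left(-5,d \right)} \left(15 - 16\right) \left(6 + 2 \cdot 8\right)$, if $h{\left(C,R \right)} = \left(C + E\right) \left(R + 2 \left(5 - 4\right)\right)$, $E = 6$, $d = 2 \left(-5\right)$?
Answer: $176$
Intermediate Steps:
$d = -10$
$h{\left(C,R \right)} = \left(2 + R\right) \left(6 + C\right)$ ($h{\left(C,R \right)} = \left(C + 6\right) \left(R + 2 \left(5 - 4\right)\right) = \left(6 + C\right) \left(R + 2 \cdot 1\right) = \left(6 + C\right) \left(R + 2\right) = \left(6 + C\right) \left(2 + R\right) = \left(2 + R\right) \left(6 + C\right)$)
$h{\left(-5,d \right)} \left(15 - 16\right) \left(6 + 2 \cdot 8\right) = \left(12 + 2 \left(-5\right) + 6 \left(-10\right) - -50\right) \left(15 - 16\right) \left(6 + 2 \cdot 8\right) = \left(12 - 10 - 60 + 50\right) \left(-1\right) \left(6 + 16\right) = \left(-8\right) \left(-1\right) 22 = 8 \cdot 22 = 176$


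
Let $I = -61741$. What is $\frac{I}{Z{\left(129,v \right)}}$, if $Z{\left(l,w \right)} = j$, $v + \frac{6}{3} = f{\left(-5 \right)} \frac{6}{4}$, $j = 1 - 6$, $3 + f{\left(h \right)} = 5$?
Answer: $\frac{61741}{5} \approx 12348.0$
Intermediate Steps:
$f{\left(h \right)} = 2$ ($f{\left(h \right)} = -3 + 5 = 2$)
$j = -5$ ($j = 1 - 6 = -5$)
$v = 1$ ($v = -2 + 2 \cdot \frac{6}{4} = -2 + 2 \cdot 6 \cdot \frac{1}{4} = -2 + 2 \cdot \frac{3}{2} = -2 + 3 = 1$)
$Z{\left(l,w \right)} = -5$
$\frac{I}{Z{\left(129,v \right)}} = - \frac{61741}{-5} = \left(-61741\right) \left(- \frac{1}{5}\right) = \frac{61741}{5}$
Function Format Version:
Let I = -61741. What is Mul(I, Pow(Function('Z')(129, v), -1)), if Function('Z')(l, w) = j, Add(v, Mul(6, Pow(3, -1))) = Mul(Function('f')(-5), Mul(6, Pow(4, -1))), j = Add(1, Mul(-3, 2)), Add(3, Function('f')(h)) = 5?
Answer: Rational(61741, 5) ≈ 12348.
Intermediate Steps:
Function('f')(h) = 2 (Function('f')(h) = Add(-3, 5) = 2)
j = -5 (j = Add(1, -6) = -5)
v = 1 (v = Add(-2, Mul(2, Mul(6, Pow(4, -1)))) = Add(-2, Mul(2, Mul(6, Rational(1, 4)))) = Add(-2, Mul(2, Rational(3, 2))) = Add(-2, 3) = 1)
Function('Z')(l, w) = -5
Mul(I, Pow(Function('Z')(129, v), -1)) = Mul(-61741, Pow(-5, -1)) = Mul(-61741, Rational(-1, 5)) = Rational(61741, 5)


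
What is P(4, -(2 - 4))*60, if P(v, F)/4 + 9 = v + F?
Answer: -720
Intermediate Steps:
P(v, F) = -36 + 4*F + 4*v (P(v, F) = -36 + 4*(v + F) = -36 + 4*(F + v) = -36 + (4*F + 4*v) = -36 + 4*F + 4*v)
P(4, -(2 - 4))*60 = (-36 + 4*(-(2 - 4)) + 4*4)*60 = (-36 + 4*(-1*(-2)) + 16)*60 = (-36 + 4*2 + 16)*60 = (-36 + 8 + 16)*60 = -12*60 = -720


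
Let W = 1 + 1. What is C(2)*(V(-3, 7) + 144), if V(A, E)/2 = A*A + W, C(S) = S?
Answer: 332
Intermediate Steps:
W = 2
V(A, E) = 4 + 2*A² (V(A, E) = 2*(A*A + 2) = 2*(A² + 2) = 2*(2 + A²) = 4 + 2*A²)
C(2)*(V(-3, 7) + 144) = 2*((4 + 2*(-3)²) + 144) = 2*((4 + 2*9) + 144) = 2*((4 + 18) + 144) = 2*(22 + 144) = 2*166 = 332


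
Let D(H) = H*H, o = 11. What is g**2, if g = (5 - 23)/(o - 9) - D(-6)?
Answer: 2025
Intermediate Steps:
D(H) = H**2
g = -45 (g = (5 - 23)/(11 - 9) - 1*(-6)**2 = -18/2 - 1*36 = -18*1/2 - 36 = -9 - 36 = -45)
g**2 = (-45)**2 = 2025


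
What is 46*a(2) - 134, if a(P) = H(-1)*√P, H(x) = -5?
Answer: -134 - 230*√2 ≈ -459.27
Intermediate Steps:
a(P) = -5*√P
46*a(2) - 134 = 46*(-5*√2) - 134 = -230*√2 - 134 = -134 - 230*√2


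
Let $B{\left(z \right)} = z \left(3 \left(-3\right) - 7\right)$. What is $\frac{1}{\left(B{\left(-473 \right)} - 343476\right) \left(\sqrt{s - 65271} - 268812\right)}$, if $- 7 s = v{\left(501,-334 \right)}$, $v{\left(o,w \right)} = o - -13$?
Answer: $\frac{470421}{42477220679769163} + \frac{i \sqrt{3201877}}{169908882719076652} \approx 1.1075 \cdot 10^{-11} + 1.0531 \cdot 10^{-14} i$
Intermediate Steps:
$v{\left(o,w \right)} = 13 + o$ ($v{\left(o,w \right)} = o + \left(-70 + 83\right) = o + 13 = 13 + o$)
$s = - \frac{514}{7}$ ($s = - \frac{13 + 501}{7} = \left(- \frac{1}{7}\right) 514 = - \frac{514}{7} \approx -73.429$)
$B{\left(z \right)} = - 16 z$ ($B{\left(z \right)} = z \left(-9 - 7\right) = z \left(-16\right) = - 16 z$)
$\frac{1}{\left(B{\left(-473 \right)} - 343476\right) \left(\sqrt{s - 65271} - 268812\right)} = \frac{1}{\left(\left(-16\right) \left(-473\right) - 343476\right) \left(\sqrt{- \frac{514}{7} - 65271} - 268812\right)} = \frac{1}{\left(7568 - 343476\right) \left(\sqrt{- \frac{457411}{7}} - 268812\right)} = \frac{1}{\left(-335908\right) \left(\frac{i \sqrt{3201877}}{7} - 268812\right)} = \frac{1}{\left(-335908\right) \left(-268812 + \frac{i \sqrt{3201877}}{7}\right)} = \frac{1}{90296101296 - \frac{335908 i \sqrt{3201877}}{7}}$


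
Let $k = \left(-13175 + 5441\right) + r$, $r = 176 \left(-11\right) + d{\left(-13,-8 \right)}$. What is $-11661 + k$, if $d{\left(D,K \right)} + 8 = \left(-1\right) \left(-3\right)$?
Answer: $-21336$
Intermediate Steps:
$d{\left(D,K \right)} = -5$ ($d{\left(D,K \right)} = -8 - -3 = -8 + 3 = -5$)
$r = -1941$ ($r = 176 \left(-11\right) - 5 = -1936 - 5 = -1941$)
$k = -9675$ ($k = \left(-13175 + 5441\right) - 1941 = -7734 - 1941 = -9675$)
$-11661 + k = -11661 - 9675 = -21336$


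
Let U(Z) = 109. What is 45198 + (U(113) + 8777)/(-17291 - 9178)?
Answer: 398778992/8823 ≈ 45198.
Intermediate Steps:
45198 + (U(113) + 8777)/(-17291 - 9178) = 45198 + (109 + 8777)/(-17291 - 9178) = 45198 + 8886/(-26469) = 45198 + 8886*(-1/26469) = 45198 - 2962/8823 = 398778992/8823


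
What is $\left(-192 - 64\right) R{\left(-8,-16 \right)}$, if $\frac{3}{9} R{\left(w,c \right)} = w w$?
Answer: $-49152$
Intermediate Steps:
$R{\left(w,c \right)} = 3 w^{2}$ ($R{\left(w,c \right)} = 3 w w = 3 w^{2}$)
$\left(-192 - 64\right) R{\left(-8,-16 \right)} = \left(-192 - 64\right) 3 \left(-8\right)^{2} = - 256 \cdot 3 \cdot 64 = \left(-256\right) 192 = -49152$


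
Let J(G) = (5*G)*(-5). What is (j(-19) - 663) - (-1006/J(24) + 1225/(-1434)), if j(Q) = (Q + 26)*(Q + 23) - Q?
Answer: -44226167/71700 ≈ -616.82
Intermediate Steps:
J(G) = -25*G
j(Q) = -Q + (23 + Q)*(26 + Q) (j(Q) = (26 + Q)*(23 + Q) - Q = (23 + Q)*(26 + Q) - Q = -Q + (23 + Q)*(26 + Q))
(j(-19) - 663) - (-1006/J(24) + 1225/(-1434)) = ((598 + (-19)**2 + 48*(-19)) - 663) - (-1006/((-25*24)) + 1225/(-1434)) = ((598 + 361 - 912) - 663) - (-1006/(-600) + 1225*(-1/1434)) = (47 - 663) - (-1006*(-1/600) - 1225/1434) = -616 - (503/300 - 1225/1434) = -616 - 1*58967/71700 = -616 - 58967/71700 = -44226167/71700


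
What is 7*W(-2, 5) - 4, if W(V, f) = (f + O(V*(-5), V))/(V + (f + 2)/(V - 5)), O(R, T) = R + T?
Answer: -103/3 ≈ -34.333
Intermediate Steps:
W(V, f) = (f - 4*V)/(V + (2 + f)/(-5 + V)) (W(V, f) = (f + (V*(-5) + V))/(V + (f + 2)/(V - 5)) = (f + (-5*V + V))/(V + (2 + f)/(-5 + V)) = (f - 4*V)/(V + (2 + f)/(-5 + V)))
7*W(-2, 5) - 4 = 7*((-5*5 - 4*(-2)**2 + 20*(-2) - 2*5)/(2 + 5 + (-2)**2 - 5*(-2))) - 4 = 7*((-25 - 4*4 - 40 - 10)/(2 + 5 + 4 + 10)) - 4 = 7*((-25 - 16 - 40 - 10)/21) - 4 = 7*((1/21)*(-91)) - 4 = 7*(-13/3) - 4 = -91/3 - 4 = -103/3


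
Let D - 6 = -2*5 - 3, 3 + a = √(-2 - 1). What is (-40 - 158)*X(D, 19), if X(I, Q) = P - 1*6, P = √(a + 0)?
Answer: 1188 - 198*√(-3 + I*√3) ≈ 1092.6 - 355.96*I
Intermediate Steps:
a = -3 + I*√3 (a = -3 + √(-2 - 1) = -3 + √(-3) = -3 + I*√3 ≈ -3.0 + 1.732*I)
P = √(-3 + I*√3) (P = √((-3 + I*√3) + 0) = √(-3 + I*√3) ≈ 0.48172 + 1.7978*I)
D = -7 (D = 6 + (-2*5 - 3) = 6 + (-10 - 3) = 6 - 13 = -7)
X(I, Q) = -6 + √(-3 + I*√3) (X(I, Q) = √(-3 + I*√3) - 1*6 = √(-3 + I*√3) - 6 = -6 + √(-3 + I*√3))
(-40 - 158)*X(D, 19) = (-40 - 158)*(-6 + √(-3 + I*√3)) = -198*(-6 + √(-3 + I*√3)) = 1188 - 198*√(-3 + I*√3)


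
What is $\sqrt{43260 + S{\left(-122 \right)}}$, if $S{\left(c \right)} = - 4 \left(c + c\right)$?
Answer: $2 \sqrt{11059} \approx 210.32$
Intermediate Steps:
$S{\left(c \right)} = - 8 c$ ($S{\left(c \right)} = - 4 \cdot 2 c = - 8 c$)
$\sqrt{43260 + S{\left(-122 \right)}} = \sqrt{43260 - -976} = \sqrt{43260 + 976} = \sqrt{44236} = 2 \sqrt{11059}$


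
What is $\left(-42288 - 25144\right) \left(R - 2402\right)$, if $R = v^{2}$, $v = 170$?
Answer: $-1786813136$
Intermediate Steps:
$R = 28900$ ($R = 170^{2} = 28900$)
$\left(-42288 - 25144\right) \left(R - 2402\right) = \left(-42288 - 25144\right) \left(28900 - 2402\right) = \left(-67432\right) 26498 = -1786813136$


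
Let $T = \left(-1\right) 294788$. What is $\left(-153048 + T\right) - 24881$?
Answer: $-472717$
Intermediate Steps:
$T = -294788$
$\left(-153048 + T\right) - 24881 = \left(-153048 - 294788\right) - 24881 = -447836 - 24881 = -472717$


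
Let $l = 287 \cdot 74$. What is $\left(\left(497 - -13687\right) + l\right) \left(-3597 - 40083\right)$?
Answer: $-1547232960$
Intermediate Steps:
$l = 21238$
$\left(\left(497 - -13687\right) + l\right) \left(-3597 - 40083\right) = \left(\left(497 - -13687\right) + 21238\right) \left(-3597 - 40083\right) = \left(\left(497 + 13687\right) + 21238\right) \left(-43680\right) = \left(14184 + 21238\right) \left(-43680\right) = 35422 \left(-43680\right) = -1547232960$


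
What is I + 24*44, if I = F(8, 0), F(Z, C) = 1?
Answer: 1057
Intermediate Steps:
I = 1
I + 24*44 = 1 + 24*44 = 1 + 1056 = 1057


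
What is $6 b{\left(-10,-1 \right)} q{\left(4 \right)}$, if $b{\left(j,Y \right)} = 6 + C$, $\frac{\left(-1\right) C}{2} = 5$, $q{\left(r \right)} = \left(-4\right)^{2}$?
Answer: $-384$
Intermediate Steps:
$q{\left(r \right)} = 16$
$C = -10$ ($C = \left(-2\right) 5 = -10$)
$b{\left(j,Y \right)} = -4$ ($b{\left(j,Y \right)} = 6 - 10 = -4$)
$6 b{\left(-10,-1 \right)} q{\left(4 \right)} = 6 \left(-4\right) 16 = \left(-24\right) 16 = -384$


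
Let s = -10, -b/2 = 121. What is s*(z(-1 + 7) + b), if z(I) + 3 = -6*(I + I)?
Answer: 3170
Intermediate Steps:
b = -242 (b = -2*121 = -242)
z(I) = -3 - 12*I (z(I) = -3 - 6*(I + I) = -3 - 12*I)
s*(z(-1 + 7) + b) = -10*((-3 - 12*(-1 + 7)) - 242) = -10*((-3 - 12*6) - 242) = -10*((-3 - 72) - 242) = -10*(-75 - 242) = -10*(-317) = 3170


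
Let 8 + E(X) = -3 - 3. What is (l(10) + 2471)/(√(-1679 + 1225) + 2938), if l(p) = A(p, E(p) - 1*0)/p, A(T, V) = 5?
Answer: 7261267/8632298 - 4943*I*√454/17264596 ≈ 0.84117 - 0.0061005*I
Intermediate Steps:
E(X) = -14 (E(X) = -8 + (-3 - 3) = -8 - 6 = -14)
l(p) = 5/p
(l(10) + 2471)/(√(-1679 + 1225) + 2938) = (5/10 + 2471)/(√(-1679 + 1225) + 2938) = (5*(⅒) + 2471)/(√(-454) + 2938) = (½ + 2471)/(I*√454 + 2938) = 4943/(2*(2938 + I*√454))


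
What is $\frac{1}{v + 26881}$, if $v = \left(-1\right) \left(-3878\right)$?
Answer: $\frac{1}{30759} \approx 3.2511 \cdot 10^{-5}$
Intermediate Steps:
$v = 3878$
$\frac{1}{v + 26881} = \frac{1}{3878 + 26881} = \frac{1}{30759}$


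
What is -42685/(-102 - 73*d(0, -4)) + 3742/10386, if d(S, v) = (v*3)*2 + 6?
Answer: -73131851/2097972 ≈ -34.858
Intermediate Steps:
d(S, v) = 6 + 6*v (d(S, v) = (3*v)*2 + 6 = 6*v + 6 = 6 + 6*v)
-42685/(-102 - 73*d(0, -4)) + 3742/10386 = -42685/(-102 - 73*(6 + 6*(-4))) + 3742/10386 = -42685/(-102 - 73*(6 - 24)) + 3742*(1/10386) = -42685/(-102 - 73*(-18)) + 1871/5193 = -42685/(-102 + 1314) + 1871/5193 = -42685/1212 + 1871/5193 = -73131851/2097972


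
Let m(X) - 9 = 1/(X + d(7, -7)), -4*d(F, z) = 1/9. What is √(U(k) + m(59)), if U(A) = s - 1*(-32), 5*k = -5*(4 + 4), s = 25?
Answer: √297546942/2123 ≈ 8.1251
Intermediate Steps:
k = -8 (k = (-5*(4 + 4))/5 = (-5*8)/5 = (⅕)*(-40) = -8)
U(A) = 57 (U(A) = 25 - 1*(-32) = 25 + 32 = 57)
d(F, z) = -1/36 (d(F, z) = -¼/9 = -¼*⅑ = -1/36)
m(X) = 9 + 1/(-1/36 + X) (m(X) = 9 + 1/(X - 1/36) = 9 + 1/(-1/36 + X))
√(U(k) + m(59)) = √(57 + 27*(1 + 12*59)/(-1 + 36*59)) = √(57 + 27*(1 + 708)/(-1 + 2124)) = √(57 + 27*709/2123) = √(57 + 27*(1/2123)*709) = √(57 + 19143/2123) = √(140154/2123) = √297546942/2123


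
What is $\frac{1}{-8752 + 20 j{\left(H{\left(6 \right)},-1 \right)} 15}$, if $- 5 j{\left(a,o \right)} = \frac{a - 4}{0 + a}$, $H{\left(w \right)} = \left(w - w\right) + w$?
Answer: $- \frac{1}{8772} \approx -0.000114$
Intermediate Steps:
$H{\left(w \right)} = w$ ($H{\left(w \right)} = 0 + w = w$)
$j{\left(a,o \right)} = - \frac{-4 + a}{5 a}$ ($j{\left(a,o \right)} = - \frac{\left(a - 4\right) \frac{1}{0 + a}}{5} = - \frac{\left(-4 + a\right) \frac{1}{a}}{5} = - \frac{\frac{1}{a} \left(-4 + a\right)}{5} = - \frac{-4 + a}{5 a}$)
$\frac{1}{-8752 + 20 j{\left(H{\left(6 \right)},-1 \right)} 15} = \frac{1}{-8752 + 20 \frac{4 - 6}{5 \cdot 6} \cdot 15} = \frac{1}{-8752 + 20 \cdot \frac{1}{5} \cdot \frac{1}{6} \left(4 - 6\right) 15} = \frac{1}{-8752 + 20 \cdot \frac{1}{5} \cdot \frac{1}{6} \left(-2\right) 15} = \frac{1}{-8752 + 20 \left(- \frac{1}{15}\right) 15} = \frac{1}{-8752 - 20} = \frac{1}{-8772} = - \frac{1}{8772}$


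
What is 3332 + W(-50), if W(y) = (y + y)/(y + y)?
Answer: 3333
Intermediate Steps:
W(y) = 1 (W(y) = (2*y)/((2*y)) = (2*y)*(1/(2*y)) = 1)
3332 + W(-50) = 3332 + 1 = 3333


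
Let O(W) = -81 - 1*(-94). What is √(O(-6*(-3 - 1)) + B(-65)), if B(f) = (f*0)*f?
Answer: √13 ≈ 3.6056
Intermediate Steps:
B(f) = 0 (B(f) = 0*f = 0)
O(W) = 13 (O(W) = -81 + 94 = 13)
√(O(-6*(-3 - 1)) + B(-65)) = √(13 + 0) = √13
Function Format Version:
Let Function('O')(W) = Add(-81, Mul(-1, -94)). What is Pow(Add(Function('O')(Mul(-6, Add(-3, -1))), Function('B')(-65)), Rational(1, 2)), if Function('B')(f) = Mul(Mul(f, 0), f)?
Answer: Pow(13, Rational(1, 2)) ≈ 3.6056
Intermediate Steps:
Function('B')(f) = 0 (Function('B')(f) = Mul(0, f) = 0)
Function('O')(W) = 13 (Function('O')(W) = Add(-81, 94) = 13)
Pow(Add(Function('O')(Mul(-6, Add(-3, -1))), Function('B')(-65)), Rational(1, 2)) = Pow(Add(13, 0), Rational(1, 2)) = Pow(13, Rational(1, 2))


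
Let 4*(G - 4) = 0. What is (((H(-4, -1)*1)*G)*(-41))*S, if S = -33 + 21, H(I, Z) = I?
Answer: -7872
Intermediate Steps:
G = 4 (G = 4 + (¼)*0 = 4 + 0 = 4)
S = -12
(((H(-4, -1)*1)*G)*(-41))*S = ((-4*1*4)*(-41))*(-12) = (-4*4*(-41))*(-12) = -16*(-41)*(-12) = 656*(-12) = -7872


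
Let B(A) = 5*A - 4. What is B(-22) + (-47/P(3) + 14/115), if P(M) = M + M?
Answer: -83981/690 ≈ -121.71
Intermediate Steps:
B(A) = -4 + 5*A
P(M) = 2*M
B(-22) + (-47/P(3) + 14/115) = (-4 + 5*(-22)) + (-47/(2*3) + 14/115) = (-4 - 110) + (-47/6 + 14*(1/115)) = -114 + (-47*1/6 + 14/115) = -114 + (-47/6 + 14/115) = -114 - 5321/690 = -83981/690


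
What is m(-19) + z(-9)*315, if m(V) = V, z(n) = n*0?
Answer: -19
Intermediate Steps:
z(n) = 0
m(-19) + z(-9)*315 = -19 + 0*315 = -19 + 0 = -19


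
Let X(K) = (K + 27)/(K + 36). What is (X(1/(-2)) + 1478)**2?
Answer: 11023110081/5041 ≈ 2.1867e+6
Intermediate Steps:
X(K) = (27 + K)/(36 + K)
(X(1/(-2)) + 1478)**2 = ((27 + 1/(-2))/(36 + 1/(-2)) + 1478)**2 = ((27 - 1/2)/(36 - 1/2) + 1478)**2 = ((53/2)/(71/2) + 1478)**2 = ((2/71)*(53/2) + 1478)**2 = (53/71 + 1478)**2 = (104991/71)**2 = 11023110081/5041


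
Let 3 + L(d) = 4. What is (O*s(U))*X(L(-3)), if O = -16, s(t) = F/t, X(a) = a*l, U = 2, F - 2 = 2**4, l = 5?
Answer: -720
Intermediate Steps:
L(d) = 1 (L(d) = -3 + 4 = 1)
F = 18 (F = 2 + 2**4 = 2 + 16 = 18)
X(a) = 5*a (X(a) = a*5 = 5*a)
s(t) = 18/t
(O*s(U))*X(L(-3)) = (-288/2)*(5*1) = -288/2*5 = -16*9*5 = -144*5 = -720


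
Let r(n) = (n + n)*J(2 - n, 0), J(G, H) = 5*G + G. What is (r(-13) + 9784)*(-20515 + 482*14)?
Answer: -102481548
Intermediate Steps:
J(G, H) = 6*G
r(n) = 2*n*(12 - 6*n) (r(n) = (n + n)*(6*(2 - n)) = (2*n)*(12 - 6*n) = 2*n*(12 - 6*n))
(r(-13) + 9784)*(-20515 + 482*14) = (12*(-13)*(2 - 1*(-13)) + 9784)*(-20515 + 482*14) = (12*(-13)*(2 + 13) + 9784)*(-20515 + 6748) = (12*(-13)*15 + 9784)*(-13767) = (-2340 + 9784)*(-13767) = 7444*(-13767) = -102481548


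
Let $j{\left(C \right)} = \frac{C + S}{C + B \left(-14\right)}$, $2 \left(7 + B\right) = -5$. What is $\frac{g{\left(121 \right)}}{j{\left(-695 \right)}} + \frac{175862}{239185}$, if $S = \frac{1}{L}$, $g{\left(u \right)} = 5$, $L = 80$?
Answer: $\frac{63546539338}{13298446815} \approx 4.7785$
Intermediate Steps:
$B = - \frac{19}{2}$ ($B = -7 + \frac{1}{2} \left(-5\right) = -7 - \frac{5}{2} = - \frac{19}{2} \approx -9.5$)
$S = \frac{1}{80} \approx 0.0125$
$j{\left(C \right)} = \frac{\frac{1}{80} + C}{133 + C}$ ($j{\left(C \right)} = \frac{C + \frac{1}{80}}{C - -133} = \frac{\frac{1}{80} + C}{C + 133} = \frac{\frac{1}{80} + C}{133 + C}$)
$\frac{g{\left(121 \right)}}{j{\left(-695 \right)}} + \frac{175862}{239185} = \frac{5}{\frac{1}{133 - 695} \left(\frac{1}{80} - 695\right)} + \frac{175862}{239185} = \frac{5}{\frac{1}{-562} \left(- \frac{55599}{80}\right)} + 175862 \cdot \frac{1}{239185} = \frac{5}{\left(- \frac{1}{562}\right) \left(- \frac{55599}{80}\right)} + \frac{175862}{239185} = \frac{5}{\frac{55599}{44960}} + \frac{175862}{239185} = 5 \cdot \frac{44960}{55599} + \frac{175862}{239185} = \frac{224800}{55599} + \frac{175862}{239185} = \frac{63546539338}{13298446815}$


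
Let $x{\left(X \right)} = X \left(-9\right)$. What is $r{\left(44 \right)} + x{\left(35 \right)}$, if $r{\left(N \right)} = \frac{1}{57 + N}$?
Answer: $- \frac{31814}{101} \approx -314.99$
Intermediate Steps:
$x{\left(X \right)} = - 9 X$
$r{\left(44 \right)} + x{\left(35 \right)} = \frac{1}{57 + 44} - 315 = \frac{1}{101} - 315 = - \frac{31814}{101}$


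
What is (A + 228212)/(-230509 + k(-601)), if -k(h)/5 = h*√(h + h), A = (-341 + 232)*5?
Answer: -17493097501/21329496377 - 228046445*I*√1202/21329496377 ≈ -0.82014 - 0.37068*I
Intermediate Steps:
A = -545 (A = -109*5 = -545)
k(h) = -5*√2*h^(3/2) (k(h) = -5*h*√(h + h) = -5*h*√(2*h) = -5*h*√2*√h = -5*√2*h^(3/2))
(A + 228212)/(-230509 + k(-601)) = (-545 + 228212)/(-230509 - 5*√2*(-601)^(3/2)) = 227667/(-230509 - 5*√2*(-601*I*√601)) = 227667/(-230509 + 3005*I*√1202)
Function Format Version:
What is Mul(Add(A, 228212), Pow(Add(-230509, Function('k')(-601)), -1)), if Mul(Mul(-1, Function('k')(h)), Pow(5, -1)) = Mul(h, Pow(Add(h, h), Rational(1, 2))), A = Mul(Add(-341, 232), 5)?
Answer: Add(Rational(-17493097501, 21329496377), Mul(Rational(-228046445, 21329496377), I, Pow(1202, Rational(1, 2)))) ≈ Add(-0.82014, Mul(-0.37068, I))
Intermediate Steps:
A = -545 (A = Mul(-109, 5) = -545)
Function('k')(h) = Mul(-5, Pow(2, Rational(1, 2)), Pow(h, Rational(3, 2))) (Function('k')(h) = Mul(-5, Mul(h, Pow(Add(h, h), Rational(1, 2)))) = Mul(-5, Mul(h, Pow(Mul(2, h), Rational(1, 2)))) = Mul(-5, Mul(h, Mul(Pow(2, Rational(1, 2)), Pow(h, Rational(1, 2))))) = Mul(-5, Mul(Pow(2, Rational(1, 2)), Pow(h, Rational(3, 2)))) = Mul(-5, Pow(2, Rational(1, 2)), Pow(h, Rational(3, 2))))
Mul(Add(A, 228212), Pow(Add(-230509, Function('k')(-601)), -1)) = Mul(Add(-545, 228212), Pow(Add(-230509, Mul(-5, Pow(2, Rational(1, 2)), Pow(-601, Rational(3, 2)))), -1)) = Mul(227667, Pow(Add(-230509, Mul(-5, Pow(2, Rational(1, 2)), Mul(-601, I, Pow(601, Rational(1, 2))))), -1)) = Mul(227667, Pow(Add(-230509, Mul(3005, I, Pow(1202, Rational(1, 2)))), -1))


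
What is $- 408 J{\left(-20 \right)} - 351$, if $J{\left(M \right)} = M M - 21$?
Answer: $-154983$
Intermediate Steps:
$J{\left(M \right)} = -21 + M^{2}$ ($J{\left(M \right)} = M^{2} - 21 = -21 + M^{2}$)
$- 408 J{\left(-20 \right)} - 351 = - 408 \left(-21 + \left(-20\right)^{2}\right) - 351 = - 408 \left(-21 + 400\right) - 351 = \left(-408\right) 379 - 351 = -154632 - 351 = -154983$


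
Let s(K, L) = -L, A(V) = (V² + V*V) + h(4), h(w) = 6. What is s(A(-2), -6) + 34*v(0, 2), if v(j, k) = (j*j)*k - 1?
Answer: -28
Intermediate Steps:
A(V) = 6 + 2*V² (A(V) = (V² + V*V) + 6 = (V² + V²) + 6 = 2*V² + 6 = 6 + 2*V²)
v(j, k) = -1 + k*j² (v(j, k) = j²*k - 1 = k*j² - 1 = -1 + k*j²)
s(A(-2), -6) + 34*v(0, 2) = -1*(-6) + 34*(-1 + 2*0²) = 6 + 34*(-1 + 2*0) = 6 + 34*(-1 + 0) = 6 + 34*(-1) = 6 - 34 = -28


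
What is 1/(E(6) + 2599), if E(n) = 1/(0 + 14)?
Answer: 14/36387 ≈ 0.00038475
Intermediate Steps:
E(n) = 1/14
1/(E(6) + 2599) = 1/(1/14 + 2599) = 1/(36387/14) = 14/36387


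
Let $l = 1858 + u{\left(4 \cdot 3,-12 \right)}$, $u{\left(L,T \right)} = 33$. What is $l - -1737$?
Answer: $3628$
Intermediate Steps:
$l = 1891$ ($l = 1858 + 33 = 1891$)
$l - -1737 = 1891 - -1737 = 1891 + 1737 = 3628$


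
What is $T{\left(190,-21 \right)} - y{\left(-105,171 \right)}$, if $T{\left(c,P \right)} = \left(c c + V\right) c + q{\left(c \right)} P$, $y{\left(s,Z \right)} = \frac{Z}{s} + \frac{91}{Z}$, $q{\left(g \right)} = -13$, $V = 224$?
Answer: $\frac{41307477067}{5985} \approx 6.9018 \cdot 10^{6}$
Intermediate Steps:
$y{\left(s,Z \right)} = \frac{91}{Z} + \frac{Z}{s}$
$T{\left(c,P \right)} = - 13 P + c \left(224 + c^{2}\right)$ ($T{\left(c,P \right)} = \left(c c + 224\right) c - 13 P = \left(c^{2} + 224\right) c - 13 P = \left(224 + c^{2}\right) c - 13 P = c \left(224 + c^{2}\right) - 13 P = - 13 P + c \left(224 + c^{2}\right)$)
$T{\left(190,-21 \right)} - y{\left(-105,171 \right)} = \left(190^{3} - -273 + 224 \cdot 190\right) - \left(\frac{91}{171} + \frac{171}{-105}\right) = \left(6859000 + 273 + 42560\right) - \left(91 \cdot \frac{1}{171} + 171 \left(- \frac{1}{105}\right)\right) = 6901833 - \left(\frac{91}{171} - \frac{57}{35}\right) = 6901833 - - \frac{6562}{5985} = 6901833 + \frac{6562}{5985} = \frac{41307477067}{5985}$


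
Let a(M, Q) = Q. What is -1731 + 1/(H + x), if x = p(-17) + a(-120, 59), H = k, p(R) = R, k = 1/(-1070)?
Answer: -77788339/44939 ≈ -1731.0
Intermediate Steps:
k = -1/1070 ≈ -0.00093458
H = -1/1070 ≈ -0.00093458
x = 42 (x = -17 + 59 = 42)
-1731 + 1/(H + x) = -1731 + 1/(-1/1070 + 42) = -1731 + 1/(44939/1070) = -1731 + 1070/44939 = -77788339/44939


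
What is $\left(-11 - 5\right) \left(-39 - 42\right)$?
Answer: $1296$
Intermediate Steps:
$\left(-11 - 5\right) \left(-39 - 42\right) = \left(-16\right) \left(-81\right) = 1296$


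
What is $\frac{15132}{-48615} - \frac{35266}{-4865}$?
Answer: $\frac{15627042}{2252495} \approx 6.9377$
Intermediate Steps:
$\frac{15132}{-48615} - \frac{35266}{-4865} = 15132 \left(- \frac{1}{48615}\right) - - \frac{5038}{695} = - \frac{5044}{16205} + \frac{5038}{695} = \frac{15627042}{2252495}$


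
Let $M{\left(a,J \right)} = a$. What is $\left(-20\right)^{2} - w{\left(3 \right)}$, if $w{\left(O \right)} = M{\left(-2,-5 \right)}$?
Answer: $402$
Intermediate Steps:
$w{\left(O \right)} = -2$
$\left(-20\right)^{2} - w{\left(3 \right)} = \left(-20\right)^{2} - -2 = 400 + 2 = 402$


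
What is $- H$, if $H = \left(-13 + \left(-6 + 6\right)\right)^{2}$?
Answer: $-169$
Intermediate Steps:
$H = 169$ ($H = \left(-13 + 0\right)^{2} = \left(-13\right)^{2} = 169$)
$- H = \left(-1\right) 169 = -169$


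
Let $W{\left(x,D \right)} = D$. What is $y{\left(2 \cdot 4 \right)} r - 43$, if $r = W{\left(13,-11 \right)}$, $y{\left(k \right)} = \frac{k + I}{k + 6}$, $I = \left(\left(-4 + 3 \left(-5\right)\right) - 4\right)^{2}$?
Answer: $- \frac{6509}{14} \approx -464.93$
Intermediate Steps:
$I = 529$ ($I = \left(\left(-4 - 15\right) - 4\right)^{2} = \left(-19 - 4\right)^{2} = \left(-23\right)^{2} = 529$)
$y{\left(k \right)} = \frac{529 + k}{6 + k}$ ($y{\left(k \right)} = \frac{k + 529}{k + 6} = \frac{529 + k}{6 + k}$)
$r = -11$
$y{\left(2 \cdot 4 \right)} r - 43 = \frac{529 + 2 \cdot 4}{6 + 2 \cdot 4} \left(-11\right) - 43 = \frac{529 + 8}{6 + 8} \left(-11\right) - 43 = \frac{1}{14} \cdot 537 \left(-11\right) - 43 = \frac{537}{14} \left(-11\right) - 43 = - \frac{5907}{14} - 43 = - \frac{6509}{14}$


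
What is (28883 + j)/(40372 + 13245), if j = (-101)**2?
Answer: 39084/53617 ≈ 0.72895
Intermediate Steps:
j = 10201
(28883 + j)/(40372 + 13245) = (28883 + 10201)/(40372 + 13245) = 39084/53617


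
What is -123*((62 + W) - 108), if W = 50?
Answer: -492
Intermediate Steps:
-123*((62 + W) - 108) = -123*((62 + 50) - 108) = -123*(112 - 108) = -123*4 = -492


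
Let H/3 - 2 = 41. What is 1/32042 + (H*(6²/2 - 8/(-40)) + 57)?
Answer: 385273013/160210 ≈ 2404.8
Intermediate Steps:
H = 129 (H = 6 + 3*41 = 6 + 123 = 129)
1/32042 + (H*(6²/2 - 8/(-40)) + 57) = 1/32042 + (129*(6²/2 - 8/(-40)) + 57) = 1/32042 + (129*(36*(½) - 8*(-1/40)) + 57) = 1/32042 + (129*(18 + ⅕) + 57) = 1/32042 + (129*(91/5) + 57) = 1/32042 + (11739/5 + 57) = 1/32042 + 12024/5 = 385273013/160210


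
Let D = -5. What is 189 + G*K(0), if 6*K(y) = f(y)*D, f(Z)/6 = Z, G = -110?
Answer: 189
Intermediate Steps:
f(Z) = 6*Z
K(y) = -5*y (K(y) = ((6*y)*(-5))/6 = (-30*y)/6 = -5*y)
189 + G*K(0) = 189 - (-550)*0 = 189 - 110*0 = 189 + 0 = 189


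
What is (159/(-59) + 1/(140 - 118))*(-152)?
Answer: 261364/649 ≈ 402.72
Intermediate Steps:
(159/(-59) + 1/(140 - 118))*(-152) = (159*(-1/59) + 1/22)*(-152) = (-159/59 + 1/22)*(-152) = -3439/1298*(-152) = 261364/649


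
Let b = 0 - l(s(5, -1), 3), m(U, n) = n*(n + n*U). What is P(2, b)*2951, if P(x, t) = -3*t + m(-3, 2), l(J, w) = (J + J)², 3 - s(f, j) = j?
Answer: 542984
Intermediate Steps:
s(f, j) = 3 - j
m(U, n) = n*(n + U*n)
l(J, w) = 4*J² (l(J, w) = (2*J)² = 4*J²)
b = -64 (b = 0 - 4*(3 - 1*(-1))² = 0 - 4*(3 + 1)² = 0 - 4*4² = 0 - 4*16 = 0 - 1*64 = 0 - 64 = -64)
P(x, t) = -8 - 3*t (P(x, t) = -3*t + 2²*(1 - 3) = -3*t + 4*(-2) = -3*t - 8 = -8 - 3*t)
P(2, b)*2951 = (-8 - 3*(-64))*2951 = (-8 + 192)*2951 = 184*2951 = 542984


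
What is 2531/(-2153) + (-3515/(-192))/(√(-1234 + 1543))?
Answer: -2531/2153 + 3515*√309/59328 ≈ -0.13410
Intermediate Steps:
2531/(-2153) + (-3515/(-192))/(√(-1234 + 1543)) = 2531*(-1/2153) + (-3515*(-1/192))/(√309) = -2531/2153 + 3515*(√309/309)/192 = -2531/2153 + 3515*√309/59328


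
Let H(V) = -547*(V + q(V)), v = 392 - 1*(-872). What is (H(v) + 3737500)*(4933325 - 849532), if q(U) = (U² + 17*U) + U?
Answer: -3607373477810452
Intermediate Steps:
v = 1264 (v = 392 + 872 = 1264)
q(U) = U² + 18*U
H(V) = -547*V - 547*V*(18 + V) (H(V) = -547*(V + V*(18 + V)) = -547*V - 547*V*(18 + V))
(H(v) + 3737500)*(4933325 - 849532) = (547*1264*(-19 - 1*1264) + 3737500)*(4933325 - 849532) = (547*1264*(-19 - 1264) + 3737500)*4083793 = (547*1264*(-1283) + 3737500)*4083793 = (-887076464 + 3737500)*4083793 = -883338964*4083793 = -3607373477810452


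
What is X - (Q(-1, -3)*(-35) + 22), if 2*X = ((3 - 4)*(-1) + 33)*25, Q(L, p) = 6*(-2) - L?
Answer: 18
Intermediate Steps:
Q(L, p) = -12 - L
X = 425 (X = (((3 - 4)*(-1) + 33)*25)/2 = ((-1*(-1) + 33)*25)/2 = ((1 + 33)*25)/2 = (34*25)/2 = (½)*850 = 425)
X - (Q(-1, -3)*(-35) + 22) = 425 - ((-12 - 1*(-1))*(-35) + 22) = 425 - ((-12 + 1)*(-35) + 22) = 425 - (-11*(-35) + 22) = 425 - (385 + 22) = 425 - 1*407 = 425 - 407 = 18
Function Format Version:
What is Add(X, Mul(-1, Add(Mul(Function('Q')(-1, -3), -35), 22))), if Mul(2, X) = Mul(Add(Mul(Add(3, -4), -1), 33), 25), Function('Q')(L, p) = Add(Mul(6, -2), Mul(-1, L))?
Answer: 18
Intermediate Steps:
Function('Q')(L, p) = Add(-12, Mul(-1, L))
X = 425 (X = Mul(Rational(1, 2), Mul(Add(Mul(Add(3, -4), -1), 33), 25)) = Mul(Rational(1, 2), Mul(Add(Mul(-1, -1), 33), 25)) = Mul(Rational(1, 2), Mul(Add(1, 33), 25)) = Mul(Rational(1, 2), Mul(34, 25)) = Mul(Rational(1, 2), 850) = 425)
Add(X, Mul(-1, Add(Mul(Function('Q')(-1, -3), -35), 22))) = Add(425, Mul(-1, Add(Mul(Add(-12, Mul(-1, -1)), -35), 22))) = Add(425, Mul(-1, Add(Mul(Add(-12, 1), -35), 22))) = Add(425, Mul(-1, Add(Mul(-11, -35), 22))) = Add(425, Mul(-1, Add(385, 22))) = Add(425, Mul(-1, 407)) = Add(425, -407) = 18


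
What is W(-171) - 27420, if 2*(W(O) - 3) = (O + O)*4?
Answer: -28101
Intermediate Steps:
W(O) = 3 + 4*O (W(O) = 3 + ((O + O)*4)/2 = 3 + ((2*O)*4)/2 = 3 + (8*O)/2 = 3 + 4*O)
W(-171) - 27420 = (3 + 4*(-171)) - 27420 = (3 - 684) - 27420 = -681 - 27420 = -28101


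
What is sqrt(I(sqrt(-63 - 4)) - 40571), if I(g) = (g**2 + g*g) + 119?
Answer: I*sqrt(40586) ≈ 201.46*I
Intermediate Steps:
I(g) = 119 + 2*g**2 (I(g) = (g**2 + g**2) + 119 = 2*g**2 + 119 = 119 + 2*g**2)
sqrt(I(sqrt(-63 - 4)) - 40571) = sqrt((119 + 2*(sqrt(-63 - 4))**2) - 40571) = sqrt((119 + 2*(sqrt(-67))**2) - 40571) = sqrt((119 + 2*(I*sqrt(67))**2) - 40571) = sqrt((119 + 2*(-67)) - 40571) = sqrt((119 - 134) - 40571) = sqrt(-15 - 40571) = sqrt(-40586) = I*sqrt(40586)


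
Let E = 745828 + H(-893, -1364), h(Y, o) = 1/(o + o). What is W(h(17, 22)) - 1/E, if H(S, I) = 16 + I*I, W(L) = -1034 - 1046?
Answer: -5421187201/2606340 ≈ -2080.0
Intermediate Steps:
h(Y, o) = 1/(2*o)
W(L) = -2080
H(S, I) = 16 + I²
E = 2606340 (E = 745828 + (16 + (-1364)²) = 745828 + (16 + 1860496) = 745828 + 1860512 = 2606340)
W(h(17, 22)) - 1/E = -2080 - 1/2606340 = -5421187201/2606340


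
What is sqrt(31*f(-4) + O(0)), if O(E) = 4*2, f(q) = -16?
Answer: 2*I*sqrt(122) ≈ 22.091*I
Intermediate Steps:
O(E) = 8
sqrt(31*f(-4) + O(0)) = sqrt(31*(-16) + 8) = sqrt(-496 + 8) = sqrt(-488) = 2*I*sqrt(122)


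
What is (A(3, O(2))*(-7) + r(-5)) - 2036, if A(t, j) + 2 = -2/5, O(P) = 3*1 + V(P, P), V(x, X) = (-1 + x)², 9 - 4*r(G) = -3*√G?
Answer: -40339/20 + 3*I*√5/4 ≈ -2016.9 + 1.6771*I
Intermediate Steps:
r(G) = 9/4 + 3*√G/4 (r(G) = 9/4 - (-3)*√G/4 = 9/4 + 3*√G/4)
O(P) = 3 + (-1 + P)² (O(P) = 3*1 + (-1 + P)² = 3 + (-1 + P)²)
A(t, j) = -12/5 (A(t, j) = -2 - 2/5 = -2 - 2*⅕ = -2 - ⅖ = -12/5)
(A(3, O(2))*(-7) + r(-5)) - 2036 = (-12/5*(-7) + (9/4 + 3*√(-5)/4)) - 2036 = (84/5 + (9/4 + 3*(I*√5)/4)) - 2036 = (84/5 + (9/4 + 3*I*√5/4)) - 2036 = (381/20 + 3*I*√5/4) - 2036 = -40339/20 + 3*I*√5/4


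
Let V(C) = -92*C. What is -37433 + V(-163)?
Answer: -22437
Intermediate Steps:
-37433 + V(-163) = -37433 - 92*(-163) = -37433 + 14996 = -22437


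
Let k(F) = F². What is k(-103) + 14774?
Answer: 25383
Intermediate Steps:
k(-103) + 14774 = (-103)² + 14774 = 10609 + 14774 = 25383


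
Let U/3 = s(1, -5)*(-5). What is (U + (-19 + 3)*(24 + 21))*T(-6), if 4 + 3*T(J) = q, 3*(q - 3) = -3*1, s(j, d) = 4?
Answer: 520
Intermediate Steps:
q = 2 (q = 3 + (-3*1)/3 = 3 + (⅓)*(-3) = 3 - 1 = 2)
T(J) = -⅔ (T(J) = -4/3 + (⅓)*2 = -4/3 + ⅔ = -⅔)
U = -60 (U = 3*(4*(-5)) = 3*(-20) = -60)
(U + (-19 + 3)*(24 + 21))*T(-6) = (-60 + (-19 + 3)*(24 + 21))*(-⅔) = (-60 - 16*45)*(-⅔) = (-60 - 720)*(-⅔) = -780*(-⅔) = 520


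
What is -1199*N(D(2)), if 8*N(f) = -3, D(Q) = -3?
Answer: 3597/8 ≈ 449.63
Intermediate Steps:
N(f) = -3/8 (N(f) = (⅛)*(-3) = -3/8)
-1199*N(D(2)) = -1199*(-3/8) = 3597/8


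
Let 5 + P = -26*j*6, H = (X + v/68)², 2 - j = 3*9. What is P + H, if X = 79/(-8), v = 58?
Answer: 73547449/18496 ≈ 3976.4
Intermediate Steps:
X = -79/8 (X = 79*(-⅛) = -79/8 ≈ -9.8750)
j = -25 (j = 2 - 3*9 = 2 - 1*27 = 2 - 27 = -25)
H = 1505529/18496 (H = (-79/8 + 58/68)² = (-79/8 + 58*(1/68))² = (-79/8 + 29/34)² = (-1227/136)² = 1505529/18496 ≈ 81.398)
P = 3895 (P = -5 - 26*(-25)*6 = -5 + 650*6 = -5 + 3900 = 3895)
P + H = 3895 + 1505529/18496 = 73547449/18496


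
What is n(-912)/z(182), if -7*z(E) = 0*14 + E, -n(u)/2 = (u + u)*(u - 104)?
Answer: 1853184/13 ≈ 1.4255e+5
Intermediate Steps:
n(u) = -4*u*(-104 + u) (n(u) = -2*(u + u)*(u - 104) = -2*2*u*(-104 + u) = -4*u*(-104 + u))
z(E) = -E/7 (z(E) = -(0*14 + E)/7 = -(0 + E)/7 = -E/7)
n(-912)/z(182) = (4*(-912)*(104 - 1*(-912)))/((-1/7*182)) = (4*(-912)*(104 + 912))/(-26) = (4*(-912)*1016)*(-1/26) = -3706368*(-1/26) = 1853184/13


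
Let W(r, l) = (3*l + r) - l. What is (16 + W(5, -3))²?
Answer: 225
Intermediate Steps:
W(r, l) = r + 2*l (W(r, l) = (r + 3*l) - l = r + 2*l)
(16 + W(5, -3))² = (16 + (5 + 2*(-3)))² = (16 + (5 - 6))² = (16 - 1)² = 15² = 225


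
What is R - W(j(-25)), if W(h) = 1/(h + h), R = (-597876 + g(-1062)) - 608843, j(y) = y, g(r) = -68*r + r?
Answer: -56778249/50 ≈ -1.1356e+6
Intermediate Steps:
g(r) = -67*r
R = -1135565 (R = (-597876 - 67*(-1062)) - 608843 = (-597876 + 71154) - 608843 = -526722 - 608843 = -1135565)
W(h) = 1/(2*h)
R - W(j(-25)) = -1135565 - 1/(2*(-25)) = -1135565 - (-1)/(2*25) = -1135565 - 1*(-1/50) = -1135565 + 1/50 = -56778249/50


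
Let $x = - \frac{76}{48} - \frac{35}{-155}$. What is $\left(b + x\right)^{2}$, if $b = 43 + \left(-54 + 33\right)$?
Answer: $\frac{58967041}{138384} \approx 426.11$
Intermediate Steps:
$x = - \frac{505}{372}$ ($x = \left(-76\right) \frac{1}{48} - - \frac{7}{31} = - \frac{19}{12} + \frac{7}{31} = - \frac{505}{372} \approx -1.3575$)
$b = 22$ ($b = 43 - 21 = 22$)
$\left(b + x\right)^{2} = \left(22 - \frac{505}{372}\right)^{2} = \left(\frac{7679}{372}\right)^{2} = \frac{58967041}{138384}$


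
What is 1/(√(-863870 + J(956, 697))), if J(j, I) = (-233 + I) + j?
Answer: -I*√34498/172490 ≈ -0.0010768*I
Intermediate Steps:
J(j, I) = -233 + I + j
1/(√(-863870 + J(956, 697))) = 1/(√(-863870 + (-233 + 697 + 956))) = 1/(√(-863870 + 1420)) = 1/(√(-862450)) = 1/(5*I*√34498) = -I*√34498/172490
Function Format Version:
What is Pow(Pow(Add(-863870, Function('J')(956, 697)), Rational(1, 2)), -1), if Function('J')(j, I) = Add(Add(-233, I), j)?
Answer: Mul(Rational(-1, 172490), I, Pow(34498, Rational(1, 2))) ≈ Mul(-0.0010768, I)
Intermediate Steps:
Function('J')(j, I) = Add(-233, I, j)
Pow(Pow(Add(-863870, Function('J')(956, 697)), Rational(1, 2)), -1) = Pow(Pow(Add(-863870, Add(-233, 697, 956)), Rational(1, 2)), -1) = Pow(Pow(Add(-863870, 1420), Rational(1, 2)), -1) = Pow(Pow(-862450, Rational(1, 2)), -1) = Pow(Mul(5, I, Pow(34498, Rational(1, 2))), -1) = Mul(Rational(-1, 172490), I, Pow(34498, Rational(1, 2)))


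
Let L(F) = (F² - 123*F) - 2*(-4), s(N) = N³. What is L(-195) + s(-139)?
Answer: -2623601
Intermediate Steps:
L(F) = 8 + F² - 123*F (L(F) = (F² - 123*F) + 8 = 8 + F² - 123*F)
L(-195) + s(-139) = (8 + (-195)² - 123*(-195)) + (-139)³ = (8 + 38025 + 23985) - 2685619 = 62018 - 2685619 = -2623601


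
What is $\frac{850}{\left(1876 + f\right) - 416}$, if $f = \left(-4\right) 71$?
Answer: $\frac{425}{588} \approx 0.72279$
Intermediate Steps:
$f = -284$
$\frac{850}{\left(1876 + f\right) - 416} = \frac{850}{\left(1876 - 284\right) - 416} = \frac{850}{1592 - 416} = \frac{850}{1176} = 850 \cdot \frac{1}{1176} = \frac{425}{588}$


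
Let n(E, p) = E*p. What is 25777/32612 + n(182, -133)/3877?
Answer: -689468643/126436724 ≈ -5.4531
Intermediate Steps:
25777/32612 + n(182, -133)/3877 = 25777/32612 + (182*(-133))/3877 = 25777*(1/32612) - 24206*1/3877 = 25777/32612 - 24206/3877 = -689468643/126436724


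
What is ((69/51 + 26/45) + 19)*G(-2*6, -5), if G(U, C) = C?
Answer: -16012/153 ≈ -104.65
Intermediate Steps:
((69/51 + 26/45) + 19)*G(-2*6, -5) = ((69/51 + 26/45) + 19)*(-5) = ((69*(1/51) + 26*(1/45)) + 19)*(-5) = ((23/17 + 26/45) + 19)*(-5) = (1477/765 + 19)*(-5) = (16012/765)*(-5) = -16012/153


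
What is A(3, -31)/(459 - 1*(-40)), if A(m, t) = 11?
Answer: 11/499 ≈ 0.022044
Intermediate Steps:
A(3, -31)/(459 - 1*(-40)) = 11/(459 - 1*(-40)) = 11/(459 + 40) = 11/499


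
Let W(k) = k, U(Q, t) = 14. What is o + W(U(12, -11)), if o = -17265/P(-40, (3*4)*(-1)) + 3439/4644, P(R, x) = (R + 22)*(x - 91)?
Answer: 2596495/478332 ≈ 5.4282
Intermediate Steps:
P(R, x) = (-91 + x)*(22 + R) (P(R, x) = (22 + R)*(-91 + x) = (-91 + x)*(22 + R))
o = -4100153/478332 (o = -17265/(-2002 - 91*(-40) + 22*((3*4)*(-1)) - 40*3*4*(-1)) + 3439/4644 = -17265/(-2002 + 3640 + 22*(12*(-1)) - 480*(-1)) + 3439*(1/4644) = -17265/(-2002 + 3640 + 22*(-12) - 40*(-12)) + 3439/4644 = -17265/(-2002 + 3640 - 264 + 480) + 3439/4644 = -17265/1854 + 3439/4644 = -17265*1/1854 + 3439/4644 = -5755/618 + 3439/4644 = -4100153/478332 ≈ -8.5718)
o + W(U(12, -11)) = -4100153/478332 + 14 = 2596495/478332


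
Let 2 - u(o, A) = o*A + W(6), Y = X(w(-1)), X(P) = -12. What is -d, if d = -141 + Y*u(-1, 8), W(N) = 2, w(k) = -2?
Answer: 237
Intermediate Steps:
Y = -12
u(o, A) = -A*o (u(o, A) = 2 - (o*A + 2) = 2 - (A*o + 2) = 2 - (2 + A*o) = 2 + (-2 - A*o) = -A*o)
d = -237 (d = -141 - (-12)*8*(-1) = -141 - 12*8 = -141 - 96 = -237)
-d = -1*(-237) = 237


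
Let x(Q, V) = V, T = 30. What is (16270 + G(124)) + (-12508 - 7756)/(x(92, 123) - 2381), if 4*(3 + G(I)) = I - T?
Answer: 36804213/2258 ≈ 16299.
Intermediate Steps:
G(I) = -21/2 + I/4 (G(I) = -3 + (I - 1*30)/4 = -3 + (I - 30)/4 = -3 + (-30 + I)/4 = -3 + (-15/2 + I/4) = -21/2 + I/4)
(16270 + G(124)) + (-12508 - 7756)/(x(92, 123) - 2381) = (16270 + (-21/2 + (1/4)*124)) + (-12508 - 7756)/(123 - 2381) = (16270 + (-21/2 + 31)) - 20264/(-2258) = (16270 + 41/2) - 20264*(-1/2258) = 32581/2 + 10132/1129 = 36804213/2258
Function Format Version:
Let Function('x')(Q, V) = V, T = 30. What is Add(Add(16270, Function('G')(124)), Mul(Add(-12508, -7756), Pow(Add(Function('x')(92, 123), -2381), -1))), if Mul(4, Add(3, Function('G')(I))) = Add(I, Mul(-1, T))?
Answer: Rational(36804213, 2258) ≈ 16299.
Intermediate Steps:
Function('G')(I) = Add(Rational(-21, 2), Mul(Rational(1, 4), I)) (Function('G')(I) = Add(-3, Mul(Rational(1, 4), Add(I, Mul(-1, 30)))) = Add(-3, Mul(Rational(1, 4), Add(I, -30))) = Add(-3, Mul(Rational(1, 4), Add(-30, I))) = Add(-3, Add(Rational(-15, 2), Mul(Rational(1, 4), I))) = Add(Rational(-21, 2), Mul(Rational(1, 4), I)))
Add(Add(16270, Function('G')(124)), Mul(Add(-12508, -7756), Pow(Add(Function('x')(92, 123), -2381), -1))) = Add(Add(16270, Add(Rational(-21, 2), Mul(Rational(1, 4), 124))), Mul(Add(-12508, -7756), Pow(Add(123, -2381), -1))) = Add(Add(16270, Add(Rational(-21, 2), 31)), Mul(-20264, Pow(-2258, -1))) = Add(Add(16270, Rational(41, 2)), Mul(-20264, Rational(-1, 2258))) = Add(Rational(32581, 2), Rational(10132, 1129)) = Rational(36804213, 2258)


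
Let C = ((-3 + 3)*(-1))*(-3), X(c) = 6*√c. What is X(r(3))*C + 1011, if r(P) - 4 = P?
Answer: 1011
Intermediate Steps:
r(P) = 4 + P
C = 0 (C = (0*(-1))*(-3) = 0*(-3) = 0)
X(r(3))*C + 1011 = (6*√(4 + 3))*0 + 1011 = (6*√7)*0 + 1011 = 0 + 1011 = 1011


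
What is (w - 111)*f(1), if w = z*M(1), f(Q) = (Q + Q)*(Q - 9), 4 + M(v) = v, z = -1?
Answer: 1728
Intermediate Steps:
M(v) = -4 + v
f(Q) = 2*Q*(-9 + Q) (f(Q) = (2*Q)*(-9 + Q) = 2*Q*(-9 + Q))
w = 3 (w = -(-4 + 1) = -1*(-3) = 3)
(w - 111)*f(1) = (3 - 111)*(2*1*(-9 + 1)) = -216*(-8) = -108*(-16) = 1728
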